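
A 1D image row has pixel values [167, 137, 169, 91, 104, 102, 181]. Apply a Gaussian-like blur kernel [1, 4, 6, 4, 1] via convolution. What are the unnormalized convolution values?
Convolve image row [167, 137, 169, 91, 104, 102, 181] with kernel [1, 4, 6, 4, 1]: y[0] = 167×1 = 167; y[1] = 167×4 + 137×1 = 805; y[2] = 167×6 + 137×4 + 169×1 = 1719; y[3] = 167×4 + 137×6 + 169×4 + 91×1 = 2257; y[4] = 167×1 + 137×4 + 169×6 + 91×4 + 104×1 = 2197; y[5] = 137×1 + 169×4 + 91×6 + 104×4 + 102×1 = 1877; y[6] = 169×1 + 91×4 + 104×6 + 102×4 + 181×1 = 1746; y[7] = 91×1 + 104×4 + 102×6 + 181×4 = 1843; y[8] = 104×1 + 102×4 + 181×6 = 1598; y[9] = 102×1 + 181×4 = 826; y[10] = 181×1 = 181 → [167, 805, 1719, 2257, 2197, 1877, 1746, 1843, 1598, 826, 181]. Normalization factor = sum(kernel) = 16.

[167, 805, 1719, 2257, 2197, 1877, 1746, 1843, 1598, 826, 181]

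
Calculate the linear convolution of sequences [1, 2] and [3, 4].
y[0] = 1×3 = 3; y[1] = 1×4 + 2×3 = 10; y[2] = 2×4 = 8

[3, 10, 8]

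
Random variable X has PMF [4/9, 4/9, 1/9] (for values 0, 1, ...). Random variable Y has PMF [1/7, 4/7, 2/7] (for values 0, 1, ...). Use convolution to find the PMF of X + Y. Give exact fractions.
P(X+Y=k) = Σ_i P(X=i)·P(Y=k-i) — a convolution of [4/9, 4/9, 1/9] and [1/7, 4/7, 2/7]. P(X+Y=0) = (4/9)×(1/7) = 4/63; P(X+Y=1) = (4/9)×(4/7) + (4/9)×(1/7) = 16/63 + 4/63 = 20/63; P(X+Y=2) = (4/9)×(2/7) + (4/9)×(4/7) + (1/9)×(1/7) = 8/63 + 16/63 + 1/63 = 25/63; P(X+Y=3) = (4/9)×(2/7) + (1/9)×(4/7) = 8/63 + 4/63 = 4/21; P(X+Y=4) = (1/9)×(2/7) = 2/63. PMF: [4/63, 20/63, 25/63, 4/21, 2/63] (sums to 1 ✓)

[4/63, 20/63, 25/63, 4/21, 2/63]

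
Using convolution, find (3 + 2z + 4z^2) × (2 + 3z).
Ascending coefficients: a = [3, 2, 4], b = [2, 3]. c[0] = 3×2 = 6; c[1] = 3×3 + 2×2 = 13; c[2] = 2×3 + 4×2 = 14; c[3] = 4×3 = 12. Result coefficients: [6, 13, 14, 12] → 6 + 13z + 14z^2 + 12z^3

6 + 13z + 14z^2 + 12z^3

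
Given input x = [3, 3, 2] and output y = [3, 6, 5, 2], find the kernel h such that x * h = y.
Output length 4 = len(x) + len(h) - 1 ⇒ len(h) = 2. Solve h forward using h[k] = (y[k] - Σ_{i≥1} x[i]·h[k-i]) / x[0]: h[0] = y[0] / x[0] = 3 / 3 = 1; h[1] = (y[1] - 3×1) / x[0] = (6 - 3×1) / 3 = 1. So h = [1, 1]. Forward-check [3, 3, 2] * [1, 1]: y[0] = 3×1 = 3; y[1] = 3×1 + 3×1 = 6; y[2] = 3×1 + 2×1 = 5; y[3] = 2×1 = 2 → [3, 6, 5, 2] ✓

[1, 1]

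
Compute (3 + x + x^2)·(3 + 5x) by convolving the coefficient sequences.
Ascending coefficients: a = [3, 1, 1], b = [3, 5]. c[0] = 3×3 = 9; c[1] = 3×5 + 1×3 = 18; c[2] = 1×5 + 1×3 = 8; c[3] = 1×5 = 5. Result coefficients: [9, 18, 8, 5] → 9 + 18x + 8x^2 + 5x^3

9 + 18x + 8x^2 + 5x^3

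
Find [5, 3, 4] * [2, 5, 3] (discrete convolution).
y[0] = 5×2 = 10; y[1] = 5×5 + 3×2 = 31; y[2] = 5×3 + 3×5 + 4×2 = 38; y[3] = 3×3 + 4×5 = 29; y[4] = 4×3 = 12

[10, 31, 38, 29, 12]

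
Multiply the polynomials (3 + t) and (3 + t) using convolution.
Ascending coefficients: a = [3, 1], b = [3, 1]. c[0] = 3×3 = 9; c[1] = 3×1 + 1×3 = 6; c[2] = 1×1 = 1. Result coefficients: [9, 6, 1] → 9 + 6t + t^2

9 + 6t + t^2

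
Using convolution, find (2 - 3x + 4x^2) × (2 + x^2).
Ascending coefficients: a = [2, -3, 4], b = [2, 0, 1]. c[0] = 2×2 = 4; c[1] = 2×0 + -3×2 = -6; c[2] = 2×1 + -3×0 + 4×2 = 10; c[3] = -3×1 + 4×0 = -3; c[4] = 4×1 = 4. Result coefficients: [4, -6, 10, -3, 4] → 4 - 6x + 10x^2 - 3x^3 + 4x^4

4 - 6x + 10x^2 - 3x^3 + 4x^4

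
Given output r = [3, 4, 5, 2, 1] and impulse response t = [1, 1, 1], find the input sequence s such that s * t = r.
Deconvolve r=[3, 4, 5, 2, 1] by t=[1, 1, 1]. Since t[0]=1, solve forward: s[0] = r[0] / 1 = 3; s[1] = (r[1] - 3×1) / 1 = 1; s[2] = (r[2] - 1×1 - 3×1) / 1 = 1. So s = [3, 1, 1]. Check by forward convolution: r[0] = 3×1 = 3; r[1] = 3×1 + 1×1 = 4; r[2] = 3×1 + 1×1 + 1×1 = 5; r[3] = 1×1 + 1×1 = 2; r[4] = 1×1 = 1

[3, 1, 1]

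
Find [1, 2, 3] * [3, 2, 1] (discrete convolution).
y[0] = 1×3 = 3; y[1] = 1×2 + 2×3 = 8; y[2] = 1×1 + 2×2 + 3×3 = 14; y[3] = 2×1 + 3×2 = 8; y[4] = 3×1 = 3

[3, 8, 14, 8, 3]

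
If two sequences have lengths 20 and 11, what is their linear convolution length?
Linear/full convolution length: m + n - 1 = 20 + 11 - 1 = 30

30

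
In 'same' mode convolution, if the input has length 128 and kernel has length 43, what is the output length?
'Same' mode returns an output with the same length as the input: 128

128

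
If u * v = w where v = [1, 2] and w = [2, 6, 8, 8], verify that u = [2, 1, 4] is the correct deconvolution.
Forward-compute [2, 1, 4] * [1, 2]: w[0] = 2×1 = 2; w[1] = 2×2 + 1×1 = 5; w[2] = 1×2 + 4×1 = 6; w[3] = 4×2 = 8 → [2, 5, 6, 8]. Does not match given w = [2, 6, 8, 8].

Not verified. [2, 1, 4] * [1, 2] = [2, 5, 6, 8], which differs from [2, 6, 8, 8] at index 1.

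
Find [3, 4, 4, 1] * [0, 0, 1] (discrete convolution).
y[0] = 3×0 = 0; y[1] = 3×0 + 4×0 = 0; y[2] = 3×1 + 4×0 + 4×0 = 3; y[3] = 4×1 + 4×0 + 1×0 = 4; y[4] = 4×1 + 1×0 = 4; y[5] = 1×1 = 1

[0, 0, 3, 4, 4, 1]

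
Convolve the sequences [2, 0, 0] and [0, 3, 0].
y[0] = 2×0 = 0; y[1] = 2×3 + 0×0 = 6; y[2] = 2×0 + 0×3 + 0×0 = 0; y[3] = 0×0 + 0×3 = 0; y[4] = 0×0 = 0

[0, 6, 0, 0, 0]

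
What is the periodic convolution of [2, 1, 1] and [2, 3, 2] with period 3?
Use y[k] = Σ_j x[j]·h[(k-j) mod 3]. y[0] = 2×2 + 1×2 + 1×3 = 9; y[1] = 2×3 + 1×2 + 1×2 = 10; y[2] = 2×2 + 1×3 + 1×2 = 9. Result: [9, 10, 9]

[9, 10, 9]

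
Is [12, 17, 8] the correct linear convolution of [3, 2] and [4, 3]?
Recompute linear convolution of [3, 2] and [4, 3]: y[0] = 3×4 = 12; y[1] = 3×3 + 2×4 = 17; y[2] = 2×3 = 6 → [12, 17, 6]. Compare to given [12, 17, 8]: they differ at index 2: given 8, correct 6, so answer: No

No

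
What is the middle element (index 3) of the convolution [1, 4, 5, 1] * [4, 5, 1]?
Use y[k] = Σ_i a[i]·b[k-i] at k=3. y[3] = 4×1 + 5×5 + 1×4 = 33

33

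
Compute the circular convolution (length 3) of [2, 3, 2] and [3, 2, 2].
Use y[k] = Σ_j a[j]·b[(k-j) mod 3]. y[0] = 2×3 + 3×2 + 2×2 = 16; y[1] = 2×2 + 3×3 + 2×2 = 17; y[2] = 2×2 + 3×2 + 2×3 = 16. Result: [16, 17, 16]

[16, 17, 16]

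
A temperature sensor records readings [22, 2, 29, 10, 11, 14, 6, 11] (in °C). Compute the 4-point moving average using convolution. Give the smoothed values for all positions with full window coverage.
4-point moving average kernel = [1, 1, 1, 1]. Apply in 'valid' mode (full window coverage): avg[0] = (22 + 2 + 29 + 10) / 4 = 15.75; avg[1] = (2 + 29 + 10 + 11) / 4 = 13.0; avg[2] = (29 + 10 + 11 + 14) / 4 = 16.0; avg[3] = (10 + 11 + 14 + 6) / 4 = 10.25; avg[4] = (11 + 14 + 6 + 11) / 4 = 10.5. Smoothed values: [15.75, 13.0, 16.0, 10.25, 10.5]

[15.75, 13.0, 16.0, 10.25, 10.5]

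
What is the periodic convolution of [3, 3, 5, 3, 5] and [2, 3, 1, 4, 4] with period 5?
Use y[k] = Σ_j x[j]·h[(k-j) mod 5]. y[0] = 3×2 + 3×4 + 5×4 + 3×1 + 5×3 = 56; y[1] = 3×3 + 3×2 + 5×4 + 3×4 + 5×1 = 52; y[2] = 3×1 + 3×3 + 5×2 + 3×4 + 5×4 = 54; y[3] = 3×4 + 3×1 + 5×3 + 3×2 + 5×4 = 56; y[4] = 3×4 + 3×4 + 5×1 + 3×3 + 5×2 = 48. Result: [56, 52, 54, 56, 48]

[56, 52, 54, 56, 48]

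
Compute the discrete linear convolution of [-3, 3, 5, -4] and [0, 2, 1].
y[0] = -3×0 = 0; y[1] = -3×2 + 3×0 = -6; y[2] = -3×1 + 3×2 + 5×0 = 3; y[3] = 3×1 + 5×2 + -4×0 = 13; y[4] = 5×1 + -4×2 = -3; y[5] = -4×1 = -4

[0, -6, 3, 13, -3, -4]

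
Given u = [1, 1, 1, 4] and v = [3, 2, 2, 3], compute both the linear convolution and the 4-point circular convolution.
Linear: y_lin[0] = 1×3 = 3; y_lin[1] = 1×2 + 1×3 = 5; y_lin[2] = 1×2 + 1×2 + 1×3 = 7; y_lin[3] = 1×3 + 1×2 + 1×2 + 4×3 = 19; y_lin[4] = 1×3 + 1×2 + 4×2 = 13; y_lin[5] = 1×3 + 4×2 = 11; y_lin[6] = 4×3 = 12 → [3, 5, 7, 19, 13, 11, 12]. Circular (length 4): y[0] = 1×3 + 1×3 + 1×2 + 4×2 = 16; y[1] = 1×2 + 1×3 + 1×3 + 4×2 = 16; y[2] = 1×2 + 1×2 + 1×3 + 4×3 = 19; y[3] = 1×3 + 1×2 + 1×2 + 4×3 = 19 → [16, 16, 19, 19]

Linear: [3, 5, 7, 19, 13, 11, 12], Circular: [16, 16, 19, 19]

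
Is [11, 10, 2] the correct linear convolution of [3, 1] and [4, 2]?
Recompute linear convolution of [3, 1] and [4, 2]: y[0] = 3×4 = 12; y[1] = 3×2 + 1×4 = 10; y[2] = 1×2 = 2 → [12, 10, 2]. Compare to given [11, 10, 2]: they differ at index 0: given 11, correct 12, so answer: No

No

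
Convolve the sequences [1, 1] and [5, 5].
y[0] = 1×5 = 5; y[1] = 1×5 + 1×5 = 10; y[2] = 1×5 = 5

[5, 10, 5]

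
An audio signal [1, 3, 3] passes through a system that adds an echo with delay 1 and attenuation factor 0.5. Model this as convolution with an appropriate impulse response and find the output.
Direct-path + delayed-attenuated-path model → impulse response h = [1, 0.5] (1 at lag 0, 0.5 at lag 1). Output y[n] = x[n] + 0.5·x[n - 1] (with x[n] = 0 outside 0..2): y[0] = 1 + 0.5×0 = 1; y[1] = 3 + 0.5×1 = 3.5; y[2] = 3 + 0.5×3 = 4.5; y[3] = 0 + 0.5×3 = 1.5. So y = [1, 3.5, 4.5, 1.5]

[1, 3.5, 4.5, 1.5]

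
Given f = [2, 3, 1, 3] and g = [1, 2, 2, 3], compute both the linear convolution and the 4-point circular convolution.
Linear: y_lin[0] = 2×1 = 2; y_lin[1] = 2×2 + 3×1 = 7; y_lin[2] = 2×2 + 3×2 + 1×1 = 11; y_lin[3] = 2×3 + 3×2 + 1×2 + 3×1 = 17; y_lin[4] = 3×3 + 1×2 + 3×2 = 17; y_lin[5] = 1×3 + 3×2 = 9; y_lin[6] = 3×3 = 9 → [2, 7, 11, 17, 17, 9, 9]. Circular (length 4): y[0] = 2×1 + 3×3 + 1×2 + 3×2 = 19; y[1] = 2×2 + 3×1 + 1×3 + 3×2 = 16; y[2] = 2×2 + 3×2 + 1×1 + 3×3 = 20; y[3] = 2×3 + 3×2 + 1×2 + 3×1 = 17 → [19, 16, 20, 17]

Linear: [2, 7, 11, 17, 17, 9, 9], Circular: [19, 16, 20, 17]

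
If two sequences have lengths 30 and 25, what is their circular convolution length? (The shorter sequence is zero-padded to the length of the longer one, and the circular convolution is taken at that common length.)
Circular convolution (zero-padding the shorter input) has length max(m, n) = max(30, 25) = 30

30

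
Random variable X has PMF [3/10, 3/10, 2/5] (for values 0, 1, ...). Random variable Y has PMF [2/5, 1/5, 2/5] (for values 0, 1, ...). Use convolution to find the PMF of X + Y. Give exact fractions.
P(X+Y=k) = Σ_i P(X=i)·P(Y=k-i) — a convolution of [3/10, 3/10, 2/5] and [2/5, 1/5, 2/5]. P(X+Y=0) = (3/10)×(2/5) = 3/25; P(X+Y=1) = (3/10)×(1/5) + (3/10)×(2/5) = 3/50 + 3/25 = 9/50; P(X+Y=2) = (3/10)×(2/5) + (3/10)×(1/5) + (2/5)×(2/5) = 3/25 + 3/50 + 4/25 = 17/50; P(X+Y=3) = (3/10)×(2/5) + (2/5)×(1/5) = 3/25 + 2/25 = 1/5; P(X+Y=4) = (2/5)×(2/5) = 4/25. PMF: [3/25, 9/50, 17/50, 1/5, 4/25] (sums to 1 ✓)

[3/25, 9/50, 17/50, 1/5, 4/25]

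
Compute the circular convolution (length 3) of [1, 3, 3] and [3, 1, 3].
Use y[k] = Σ_j s[j]·t[(k-j) mod 3]. y[0] = 1×3 + 3×3 + 3×1 = 15; y[1] = 1×1 + 3×3 + 3×3 = 19; y[2] = 1×3 + 3×1 + 3×3 = 15. Result: [15, 19, 15]

[15, 19, 15]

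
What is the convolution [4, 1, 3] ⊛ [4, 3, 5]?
y[0] = 4×4 = 16; y[1] = 4×3 + 1×4 = 16; y[2] = 4×5 + 1×3 + 3×4 = 35; y[3] = 1×5 + 3×3 = 14; y[4] = 3×5 = 15

[16, 16, 35, 14, 15]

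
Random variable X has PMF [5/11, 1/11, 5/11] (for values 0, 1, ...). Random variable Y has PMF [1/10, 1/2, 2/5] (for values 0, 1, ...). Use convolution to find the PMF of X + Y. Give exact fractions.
P(X+Y=k) = Σ_i P(X=i)·P(Y=k-i) — a convolution of [5/11, 1/11, 5/11] and [1/10, 1/2, 2/5]. P(X+Y=0) = (5/11)×(1/10) = 1/22; P(X+Y=1) = (5/11)×(1/2) + (1/11)×(1/10) = 5/22 + 1/110 = 13/55; P(X+Y=2) = (5/11)×(2/5) + (1/11)×(1/2) + (5/11)×(1/10) = 2/11 + 1/22 + 1/22 = 3/11; P(X+Y=3) = (1/11)×(2/5) + (5/11)×(1/2) = 2/55 + 5/22 = 29/110; P(X+Y=4) = (5/11)×(2/5) = 2/11. PMF: [1/22, 13/55, 3/11, 29/110, 2/11] (sums to 1 ✓)

[1/22, 13/55, 3/11, 29/110, 2/11]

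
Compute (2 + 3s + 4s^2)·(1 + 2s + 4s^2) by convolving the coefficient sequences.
Ascending coefficients: a = [2, 3, 4], b = [1, 2, 4]. c[0] = 2×1 = 2; c[1] = 2×2 + 3×1 = 7; c[2] = 2×4 + 3×2 + 4×1 = 18; c[3] = 3×4 + 4×2 = 20; c[4] = 4×4 = 16. Result coefficients: [2, 7, 18, 20, 16] → 2 + 7s + 18s^2 + 20s^3 + 16s^4

2 + 7s + 18s^2 + 20s^3 + 16s^4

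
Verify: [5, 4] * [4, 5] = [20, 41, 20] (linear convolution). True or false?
Recompute linear convolution of [5, 4] and [4, 5]: y[0] = 5×4 = 20; y[1] = 5×5 + 4×4 = 41; y[2] = 4×5 = 20 → [20, 41, 20]. Given [20, 41, 20] matches, so answer: Yes

Yes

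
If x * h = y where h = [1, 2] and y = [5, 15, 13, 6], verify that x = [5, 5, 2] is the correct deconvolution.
Forward-compute [5, 5, 2] * [1, 2]: y[0] = 5×1 = 5; y[1] = 5×2 + 5×1 = 15; y[2] = 5×2 + 2×1 = 12; y[3] = 2×2 = 4 → [5, 15, 12, 4]. Does not match given y = [5, 15, 13, 6].

Not verified. [5, 5, 2] * [1, 2] = [5, 15, 12, 4], which differs from [5, 15, 13, 6] at index 2.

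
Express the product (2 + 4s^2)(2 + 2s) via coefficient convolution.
Ascending coefficients: a = [2, 0, 4], b = [2, 2]. c[0] = 2×2 = 4; c[1] = 2×2 + 0×2 = 4; c[2] = 0×2 + 4×2 = 8; c[3] = 4×2 = 8. Result coefficients: [4, 4, 8, 8] → 4 + 4s + 8s^2 + 8s^3

4 + 4s + 8s^2 + 8s^3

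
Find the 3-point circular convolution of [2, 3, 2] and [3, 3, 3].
Use y[k] = Σ_j u[j]·v[(k-j) mod 3]. y[0] = 2×3 + 3×3 + 2×3 = 21; y[1] = 2×3 + 3×3 + 2×3 = 21; y[2] = 2×3 + 3×3 + 2×3 = 21. Result: [21, 21, 21]

[21, 21, 21]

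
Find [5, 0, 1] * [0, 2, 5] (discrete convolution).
y[0] = 5×0 = 0; y[1] = 5×2 + 0×0 = 10; y[2] = 5×5 + 0×2 + 1×0 = 25; y[3] = 0×5 + 1×2 = 2; y[4] = 1×5 = 5

[0, 10, 25, 2, 5]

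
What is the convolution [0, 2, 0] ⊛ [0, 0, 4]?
y[0] = 0×0 = 0; y[1] = 0×0 + 2×0 = 0; y[2] = 0×4 + 2×0 + 0×0 = 0; y[3] = 2×4 + 0×0 = 8; y[4] = 0×4 = 0

[0, 0, 0, 8, 0]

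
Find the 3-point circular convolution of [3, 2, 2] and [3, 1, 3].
Use y[k] = Σ_j u[j]·v[(k-j) mod 3]. y[0] = 3×3 + 2×3 + 2×1 = 17; y[1] = 3×1 + 2×3 + 2×3 = 15; y[2] = 3×3 + 2×1 + 2×3 = 17. Result: [17, 15, 17]

[17, 15, 17]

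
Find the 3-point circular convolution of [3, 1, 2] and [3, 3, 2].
Use y[k] = Σ_j f[j]·g[(k-j) mod 3]. y[0] = 3×3 + 1×2 + 2×3 = 17; y[1] = 3×3 + 1×3 + 2×2 = 16; y[2] = 3×2 + 1×3 + 2×3 = 15. Result: [17, 16, 15]

[17, 16, 15]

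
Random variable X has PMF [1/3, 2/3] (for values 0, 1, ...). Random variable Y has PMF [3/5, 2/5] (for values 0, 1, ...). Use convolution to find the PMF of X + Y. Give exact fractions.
P(X+Y=k) = Σ_i P(X=i)·P(Y=k-i) — a convolution of [1/3, 2/3] and [3/5, 2/5]. P(X+Y=0) = (1/3)×(3/5) = 1/5; P(X+Y=1) = (1/3)×(2/5) + (2/3)×(3/5) = 2/15 + 2/5 = 8/15; P(X+Y=2) = (2/3)×(2/5) = 4/15. PMF: [1/5, 8/15, 4/15] (sums to 1 ✓)

[1/5, 8/15, 4/15]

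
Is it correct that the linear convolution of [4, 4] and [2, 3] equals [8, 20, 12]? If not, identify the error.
Recompute linear convolution of [4, 4] and [2, 3]: y[0] = 4×2 = 8; y[1] = 4×3 + 4×2 = 20; y[2] = 4×3 = 12 → [8, 20, 12]. Given [8, 20, 12] matches, so answer: Yes

Yes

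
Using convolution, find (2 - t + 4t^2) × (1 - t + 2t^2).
Ascending coefficients: a = [2, -1, 4], b = [1, -1, 2]. c[0] = 2×1 = 2; c[1] = 2×-1 + -1×1 = -3; c[2] = 2×2 + -1×-1 + 4×1 = 9; c[3] = -1×2 + 4×-1 = -6; c[4] = 4×2 = 8. Result coefficients: [2, -3, 9, -6, 8] → 2 - 3t + 9t^2 - 6t^3 + 8t^4

2 - 3t + 9t^2 - 6t^3 + 8t^4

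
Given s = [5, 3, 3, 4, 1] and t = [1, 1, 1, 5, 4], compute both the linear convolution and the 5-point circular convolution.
Linear: y_lin[0] = 5×1 = 5; y_lin[1] = 5×1 + 3×1 = 8; y_lin[2] = 5×1 + 3×1 + 3×1 = 11; y_lin[3] = 5×5 + 3×1 + 3×1 + 4×1 = 35; y_lin[4] = 5×4 + 3×5 + 3×1 + 4×1 + 1×1 = 43; y_lin[5] = 3×4 + 3×5 + 4×1 + 1×1 = 32; y_lin[6] = 3×4 + 4×5 + 1×1 = 33; y_lin[7] = 4×4 + 1×5 = 21; y_lin[8] = 1×4 = 4 → [5, 8, 11, 35, 43, 32, 33, 21, 4]. Circular (length 5): y[0] = 5×1 + 3×4 + 3×5 + 4×1 + 1×1 = 37; y[1] = 5×1 + 3×1 + 3×4 + 4×5 + 1×1 = 41; y[2] = 5×1 + 3×1 + 3×1 + 4×4 + 1×5 = 32; y[3] = 5×5 + 3×1 + 3×1 + 4×1 + 1×4 = 39; y[4] = 5×4 + 3×5 + 3×1 + 4×1 + 1×1 = 43 → [37, 41, 32, 39, 43]

Linear: [5, 8, 11, 35, 43, 32, 33, 21, 4], Circular: [37, 41, 32, 39, 43]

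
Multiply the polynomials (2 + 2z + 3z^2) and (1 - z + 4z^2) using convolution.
Ascending coefficients: a = [2, 2, 3], b = [1, -1, 4]. c[0] = 2×1 = 2; c[1] = 2×-1 + 2×1 = 0; c[2] = 2×4 + 2×-1 + 3×1 = 9; c[3] = 2×4 + 3×-1 = 5; c[4] = 3×4 = 12. Result coefficients: [2, 0, 9, 5, 12] → 2 + 9z^2 + 5z^3 + 12z^4

2 + 9z^2 + 5z^3 + 12z^4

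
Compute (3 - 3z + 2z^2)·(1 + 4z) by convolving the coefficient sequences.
Ascending coefficients: a = [3, -3, 2], b = [1, 4]. c[0] = 3×1 = 3; c[1] = 3×4 + -3×1 = 9; c[2] = -3×4 + 2×1 = -10; c[3] = 2×4 = 8. Result coefficients: [3, 9, -10, 8] → 3 + 9z - 10z^2 + 8z^3

3 + 9z - 10z^2 + 8z^3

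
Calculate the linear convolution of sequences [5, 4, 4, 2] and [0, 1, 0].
y[0] = 5×0 = 0; y[1] = 5×1 + 4×0 = 5; y[2] = 5×0 + 4×1 + 4×0 = 4; y[3] = 4×0 + 4×1 + 2×0 = 4; y[4] = 4×0 + 2×1 = 2; y[5] = 2×0 = 0

[0, 5, 4, 4, 2, 0]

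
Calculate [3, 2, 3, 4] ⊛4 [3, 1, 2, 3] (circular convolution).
Use y[k] = Σ_j f[j]·g[(k-j) mod 4]. y[0] = 3×3 + 2×3 + 3×2 + 4×1 = 25; y[1] = 3×1 + 2×3 + 3×3 + 4×2 = 26; y[2] = 3×2 + 2×1 + 3×3 + 4×3 = 29; y[3] = 3×3 + 2×2 + 3×1 + 4×3 = 28. Result: [25, 26, 29, 28]

[25, 26, 29, 28]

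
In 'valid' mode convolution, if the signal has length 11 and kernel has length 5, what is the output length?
'Valid' mode counts only positions where the kernel fully overlaps the signal: m - n + 1 = 11 - 5 + 1 = 7

7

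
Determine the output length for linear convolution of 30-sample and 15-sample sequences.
Linear/full convolution length: m + n - 1 = 30 + 15 - 1 = 44

44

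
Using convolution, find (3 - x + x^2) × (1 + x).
Ascending coefficients: a = [3, -1, 1], b = [1, 1]. c[0] = 3×1 = 3; c[1] = 3×1 + -1×1 = 2; c[2] = -1×1 + 1×1 = 0; c[3] = 1×1 = 1. Result coefficients: [3, 2, 0, 1] → 3 + 2x + x^3

3 + 2x + x^3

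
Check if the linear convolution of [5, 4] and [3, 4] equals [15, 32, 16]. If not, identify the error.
Recompute linear convolution of [5, 4] and [3, 4]: y[0] = 5×3 = 15; y[1] = 5×4 + 4×3 = 32; y[2] = 4×4 = 16 → [15, 32, 16]. Given [15, 32, 16] matches, so answer: Yes

Yes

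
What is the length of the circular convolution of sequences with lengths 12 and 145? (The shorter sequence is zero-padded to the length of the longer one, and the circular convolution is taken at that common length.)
Circular convolution (zero-padding the shorter input) has length max(m, n) = max(12, 145) = 145

145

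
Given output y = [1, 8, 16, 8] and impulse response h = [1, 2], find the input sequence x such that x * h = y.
Deconvolve y=[1, 8, 16, 8] by h=[1, 2]. Since h[0]=1, solve forward: x[0] = y[0] / 1 = 1; x[1] = (y[1] - 1×2) / 1 = 6; x[2] = (y[2] - 6×2) / 1 = 4. So x = [1, 6, 4]. Check by forward convolution: y[0] = 1×1 = 1; y[1] = 1×2 + 6×1 = 8; y[2] = 6×2 + 4×1 = 16; y[3] = 4×2 = 8

[1, 6, 4]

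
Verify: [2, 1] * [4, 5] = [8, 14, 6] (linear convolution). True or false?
Recompute linear convolution of [2, 1] and [4, 5]: y[0] = 2×4 = 8; y[1] = 2×5 + 1×4 = 14; y[2] = 1×5 = 5 → [8, 14, 5]. Compare to given [8, 14, 6]: they differ at index 2: given 6, correct 5, so answer: No

No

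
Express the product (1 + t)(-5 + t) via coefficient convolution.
Ascending coefficients: a = [1, 1], b = [-5, 1]. c[0] = 1×-5 = -5; c[1] = 1×1 + 1×-5 = -4; c[2] = 1×1 = 1. Result coefficients: [-5, -4, 1] → -5 - 4t + t^2

-5 - 4t + t^2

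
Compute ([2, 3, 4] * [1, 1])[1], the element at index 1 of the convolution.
Use y[k] = Σ_i a[i]·b[k-i] at k=1. y[1] = 2×1 + 3×1 = 5

5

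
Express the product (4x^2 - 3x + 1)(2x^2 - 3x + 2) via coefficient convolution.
Ascending coefficients: a = [1, -3, 4], b = [2, -3, 2]. c[0] = 1×2 = 2; c[1] = 1×-3 + -3×2 = -9; c[2] = 1×2 + -3×-3 + 4×2 = 19; c[3] = -3×2 + 4×-3 = -18; c[4] = 4×2 = 8. Result coefficients: [2, -9, 19, -18, 8] → 8x^4 - 18x^3 + 19x^2 - 9x + 2

8x^4 - 18x^3 + 19x^2 - 9x + 2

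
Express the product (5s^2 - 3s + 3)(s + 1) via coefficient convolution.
Ascending coefficients: a = [3, -3, 5], b = [1, 1]. c[0] = 3×1 = 3; c[1] = 3×1 + -3×1 = 0; c[2] = -3×1 + 5×1 = 2; c[3] = 5×1 = 5. Result coefficients: [3, 0, 2, 5] → 5s^3 + 2s^2 + 3

5s^3 + 2s^2 + 3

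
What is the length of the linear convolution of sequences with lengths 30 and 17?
Linear/full convolution length: m + n - 1 = 30 + 17 - 1 = 46

46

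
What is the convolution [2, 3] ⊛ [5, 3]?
y[0] = 2×5 = 10; y[1] = 2×3 + 3×5 = 21; y[2] = 3×3 = 9

[10, 21, 9]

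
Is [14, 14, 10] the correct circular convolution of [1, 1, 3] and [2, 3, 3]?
Recompute circular convolution of [1, 1, 3] and [2, 3, 3]: y[0] = 1×2 + 1×3 + 3×3 = 14; y[1] = 1×3 + 1×2 + 3×3 = 14; y[2] = 1×3 + 1×3 + 3×2 = 12 → [14, 14, 12]. Compare to given [14, 14, 10]: they differ at index 2: given 10, correct 12, so answer: No

No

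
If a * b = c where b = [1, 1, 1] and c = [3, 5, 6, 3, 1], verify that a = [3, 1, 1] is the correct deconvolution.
Forward-compute [3, 1, 1] * [1, 1, 1]: c[0] = 3×1 = 3; c[1] = 3×1 + 1×1 = 4; c[2] = 3×1 + 1×1 + 1×1 = 5; c[3] = 1×1 + 1×1 = 2; c[4] = 1×1 = 1 → [3, 4, 5, 2, 1]. Does not match given c = [3, 5, 6, 3, 1].

Not verified. [3, 1, 1] * [1, 1, 1] = [3, 4, 5, 2, 1], which differs from [3, 5, 6, 3, 1] at index 1.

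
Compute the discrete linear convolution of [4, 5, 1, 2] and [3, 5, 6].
y[0] = 4×3 = 12; y[1] = 4×5 + 5×3 = 35; y[2] = 4×6 + 5×5 + 1×3 = 52; y[3] = 5×6 + 1×5 + 2×3 = 41; y[4] = 1×6 + 2×5 = 16; y[5] = 2×6 = 12

[12, 35, 52, 41, 16, 12]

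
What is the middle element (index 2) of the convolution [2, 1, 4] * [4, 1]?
Use y[k] = Σ_i a[i]·b[k-i] at k=2. y[2] = 1×1 + 4×4 = 17

17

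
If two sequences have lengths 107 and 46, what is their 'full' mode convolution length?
Linear/full convolution length: m + n - 1 = 107 + 46 - 1 = 152

152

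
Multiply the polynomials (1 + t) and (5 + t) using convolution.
Ascending coefficients: a = [1, 1], b = [5, 1]. c[0] = 1×5 = 5; c[1] = 1×1 + 1×5 = 6; c[2] = 1×1 = 1. Result coefficients: [5, 6, 1] → 5 + 6t + t^2

5 + 6t + t^2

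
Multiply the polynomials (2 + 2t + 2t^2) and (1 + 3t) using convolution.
Ascending coefficients: a = [2, 2, 2], b = [1, 3]. c[0] = 2×1 = 2; c[1] = 2×3 + 2×1 = 8; c[2] = 2×3 + 2×1 = 8; c[3] = 2×3 = 6. Result coefficients: [2, 8, 8, 6] → 2 + 8t + 8t^2 + 6t^3

2 + 8t + 8t^2 + 6t^3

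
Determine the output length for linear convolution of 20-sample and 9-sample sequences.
Linear/full convolution length: m + n - 1 = 20 + 9 - 1 = 28

28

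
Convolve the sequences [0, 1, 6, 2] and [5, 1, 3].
y[0] = 0×5 = 0; y[1] = 0×1 + 1×5 = 5; y[2] = 0×3 + 1×1 + 6×5 = 31; y[3] = 1×3 + 6×1 + 2×5 = 19; y[4] = 6×3 + 2×1 = 20; y[5] = 2×3 = 6

[0, 5, 31, 19, 20, 6]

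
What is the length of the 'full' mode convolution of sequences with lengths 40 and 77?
Linear/full convolution length: m + n - 1 = 40 + 77 - 1 = 116

116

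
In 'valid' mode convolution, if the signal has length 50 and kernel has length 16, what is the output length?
'Valid' mode counts only positions where the kernel fully overlaps the signal: m - n + 1 = 50 - 16 + 1 = 35

35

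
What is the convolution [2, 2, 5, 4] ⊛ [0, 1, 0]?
y[0] = 2×0 = 0; y[1] = 2×1 + 2×0 = 2; y[2] = 2×0 + 2×1 + 5×0 = 2; y[3] = 2×0 + 5×1 + 4×0 = 5; y[4] = 5×0 + 4×1 = 4; y[5] = 4×0 = 0

[0, 2, 2, 5, 4, 0]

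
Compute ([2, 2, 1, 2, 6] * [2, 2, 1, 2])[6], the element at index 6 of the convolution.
Use y[k] = Σ_i a[i]·b[k-i] at k=6. y[6] = 2×2 + 6×1 = 10

10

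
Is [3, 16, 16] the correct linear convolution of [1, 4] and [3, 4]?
Recompute linear convolution of [1, 4] and [3, 4]: y[0] = 1×3 = 3; y[1] = 1×4 + 4×3 = 16; y[2] = 4×4 = 16 → [3, 16, 16]. Given [3, 16, 16] matches, so answer: Yes

Yes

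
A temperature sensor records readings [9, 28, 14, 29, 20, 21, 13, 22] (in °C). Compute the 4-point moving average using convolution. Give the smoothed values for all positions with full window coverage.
4-point moving average kernel = [1, 1, 1, 1]. Apply in 'valid' mode (full window coverage): avg[0] = (9 + 28 + 14 + 29) / 4 = 20.0; avg[1] = (28 + 14 + 29 + 20) / 4 = 22.75; avg[2] = (14 + 29 + 20 + 21) / 4 = 21.0; avg[3] = (29 + 20 + 21 + 13) / 4 = 20.75; avg[4] = (20 + 21 + 13 + 22) / 4 = 19.0. Smoothed values: [20.0, 22.75, 21.0, 20.75, 19.0]

[20.0, 22.75, 21.0, 20.75, 19.0]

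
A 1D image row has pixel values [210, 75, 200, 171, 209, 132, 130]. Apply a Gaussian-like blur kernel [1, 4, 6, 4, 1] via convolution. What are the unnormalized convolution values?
Convolve image row [210, 75, 200, 171, 209, 132, 130] with kernel [1, 4, 6, 4, 1]: y[0] = 210×1 = 210; y[1] = 210×4 + 75×1 = 915; y[2] = 210×6 + 75×4 + 200×1 = 1760; y[3] = 210×4 + 75×6 + 200×4 + 171×1 = 2261; y[4] = 210×1 + 75×4 + 200×6 + 171×4 + 209×1 = 2603; y[5] = 75×1 + 200×4 + 171×6 + 209×4 + 132×1 = 2869; y[6] = 200×1 + 171×4 + 209×6 + 132×4 + 130×1 = 2796; y[7] = 171×1 + 209×4 + 132×6 + 130×4 = 2319; y[8] = 209×1 + 132×4 + 130×6 = 1517; y[9] = 132×1 + 130×4 = 652; y[10] = 130×1 = 130 → [210, 915, 1760, 2261, 2603, 2869, 2796, 2319, 1517, 652, 130]. Normalization factor = sum(kernel) = 16.

[210, 915, 1760, 2261, 2603, 2869, 2796, 2319, 1517, 652, 130]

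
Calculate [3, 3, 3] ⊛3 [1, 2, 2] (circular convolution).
Use y[k] = Σ_j x[j]·h[(k-j) mod 3]. y[0] = 3×1 + 3×2 + 3×2 = 15; y[1] = 3×2 + 3×1 + 3×2 = 15; y[2] = 3×2 + 3×2 + 3×1 = 15. Result: [15, 15, 15]

[15, 15, 15]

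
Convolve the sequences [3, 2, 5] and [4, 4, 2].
y[0] = 3×4 = 12; y[1] = 3×4 + 2×4 = 20; y[2] = 3×2 + 2×4 + 5×4 = 34; y[3] = 2×2 + 5×4 = 24; y[4] = 5×2 = 10

[12, 20, 34, 24, 10]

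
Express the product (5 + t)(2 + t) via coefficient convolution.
Ascending coefficients: a = [5, 1], b = [2, 1]. c[0] = 5×2 = 10; c[1] = 5×1 + 1×2 = 7; c[2] = 1×1 = 1. Result coefficients: [10, 7, 1] → 10 + 7t + t^2

10 + 7t + t^2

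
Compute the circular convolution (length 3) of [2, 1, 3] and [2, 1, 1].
Use y[k] = Σ_j a[j]·b[(k-j) mod 3]. y[0] = 2×2 + 1×1 + 3×1 = 8; y[1] = 2×1 + 1×2 + 3×1 = 7; y[2] = 2×1 + 1×1 + 3×2 = 9. Result: [8, 7, 9]

[8, 7, 9]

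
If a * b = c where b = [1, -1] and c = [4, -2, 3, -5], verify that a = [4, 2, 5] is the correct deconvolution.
Forward-compute [4, 2, 5] * [1, -1]: c[0] = 4×1 = 4; c[1] = 4×-1 + 2×1 = -2; c[2] = 2×-1 + 5×1 = 3; c[3] = 5×-1 = -5 → [4, -2, 3, -5]. Matches given c = [4, -2, 3, -5], so verified.

Verified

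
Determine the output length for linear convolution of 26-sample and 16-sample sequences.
Linear/full convolution length: m + n - 1 = 26 + 16 - 1 = 41

41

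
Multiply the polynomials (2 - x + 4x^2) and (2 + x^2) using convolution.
Ascending coefficients: a = [2, -1, 4], b = [2, 0, 1]. c[0] = 2×2 = 4; c[1] = 2×0 + -1×2 = -2; c[2] = 2×1 + -1×0 + 4×2 = 10; c[3] = -1×1 + 4×0 = -1; c[4] = 4×1 = 4. Result coefficients: [4, -2, 10, -1, 4] → 4 - 2x + 10x^2 - x^3 + 4x^4

4 - 2x + 10x^2 - x^3 + 4x^4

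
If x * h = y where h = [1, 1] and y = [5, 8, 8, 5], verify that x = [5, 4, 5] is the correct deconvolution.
Forward-compute [5, 4, 5] * [1, 1]: y[0] = 5×1 = 5; y[1] = 5×1 + 4×1 = 9; y[2] = 4×1 + 5×1 = 9; y[3] = 5×1 = 5 → [5, 9, 9, 5]. Does not match given y = [5, 8, 8, 5].

Not verified. [5, 4, 5] * [1, 1] = [5, 9, 9, 5], which differs from [5, 8, 8, 5] at index 1.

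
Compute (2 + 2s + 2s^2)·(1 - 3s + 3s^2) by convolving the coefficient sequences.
Ascending coefficients: a = [2, 2, 2], b = [1, -3, 3]. c[0] = 2×1 = 2; c[1] = 2×-3 + 2×1 = -4; c[2] = 2×3 + 2×-3 + 2×1 = 2; c[3] = 2×3 + 2×-3 = 0; c[4] = 2×3 = 6. Result coefficients: [2, -4, 2, 0, 6] → 2 - 4s + 2s^2 + 6s^4

2 - 4s + 2s^2 + 6s^4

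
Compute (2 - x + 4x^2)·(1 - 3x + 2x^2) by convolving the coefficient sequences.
Ascending coefficients: a = [2, -1, 4], b = [1, -3, 2]. c[0] = 2×1 = 2; c[1] = 2×-3 + -1×1 = -7; c[2] = 2×2 + -1×-3 + 4×1 = 11; c[3] = -1×2 + 4×-3 = -14; c[4] = 4×2 = 8. Result coefficients: [2, -7, 11, -14, 8] → 2 - 7x + 11x^2 - 14x^3 + 8x^4

2 - 7x + 11x^2 - 14x^3 + 8x^4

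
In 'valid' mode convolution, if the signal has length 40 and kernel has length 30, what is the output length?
'Valid' mode counts only positions where the kernel fully overlaps the signal: m - n + 1 = 40 - 30 + 1 = 11

11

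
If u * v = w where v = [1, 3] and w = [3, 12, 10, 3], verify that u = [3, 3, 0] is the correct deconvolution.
Forward-compute [3, 3, 0] * [1, 3]: w[0] = 3×1 = 3; w[1] = 3×3 + 3×1 = 12; w[2] = 3×3 + 0×1 = 9; w[3] = 0×3 = 0 → [3, 12, 9, 0]. Does not match given w = [3, 12, 10, 3].

Not verified. [3, 3, 0] * [1, 3] = [3, 12, 9, 0], which differs from [3, 12, 10, 3] at index 2.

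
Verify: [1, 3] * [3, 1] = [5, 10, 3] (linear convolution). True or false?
Recompute linear convolution of [1, 3] and [3, 1]: y[0] = 1×3 = 3; y[1] = 1×1 + 3×3 = 10; y[2] = 3×1 = 3 → [3, 10, 3]. Compare to given [5, 10, 3]: they differ at index 0: given 5, correct 3, so answer: No

No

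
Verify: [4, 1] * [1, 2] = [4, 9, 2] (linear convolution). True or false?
Recompute linear convolution of [4, 1] and [1, 2]: y[0] = 4×1 = 4; y[1] = 4×2 + 1×1 = 9; y[2] = 1×2 = 2 → [4, 9, 2]. Given [4, 9, 2] matches, so answer: Yes

Yes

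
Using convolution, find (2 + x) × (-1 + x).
Ascending coefficients: a = [2, 1], b = [-1, 1]. c[0] = 2×-1 = -2; c[1] = 2×1 + 1×-1 = 1; c[2] = 1×1 = 1. Result coefficients: [-2, 1, 1] → -2 + x + x^2

-2 + x + x^2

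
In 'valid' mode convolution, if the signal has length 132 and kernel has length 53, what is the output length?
'Valid' mode counts only positions where the kernel fully overlaps the signal: m - n + 1 = 132 - 53 + 1 = 80

80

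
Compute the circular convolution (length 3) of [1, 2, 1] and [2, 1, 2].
Use y[k] = Σ_j u[j]·v[(k-j) mod 3]. y[0] = 1×2 + 2×2 + 1×1 = 7; y[1] = 1×1 + 2×2 + 1×2 = 7; y[2] = 1×2 + 2×1 + 1×2 = 6. Result: [7, 7, 6]

[7, 7, 6]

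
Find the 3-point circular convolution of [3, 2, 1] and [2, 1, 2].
Use y[k] = Σ_j f[j]·g[(k-j) mod 3]. y[0] = 3×2 + 2×2 + 1×1 = 11; y[1] = 3×1 + 2×2 + 1×2 = 9; y[2] = 3×2 + 2×1 + 1×2 = 10. Result: [11, 9, 10]

[11, 9, 10]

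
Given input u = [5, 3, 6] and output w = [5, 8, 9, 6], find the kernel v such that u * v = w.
Output length 4 = len(u) + len(v) - 1 ⇒ len(v) = 2. Solve v forward using v[k] = (w[k] - Σ_{i≥1} u[i]·v[k-i]) / u[0]: v[0] = w[0] / u[0] = 5 / 5 = 1; v[1] = (w[1] - 3×1) / u[0] = (8 - 3×1) / 5 = 1. So v = [1, 1]. Forward-check [5, 3, 6] * [1, 1]: w[0] = 5×1 = 5; w[1] = 5×1 + 3×1 = 8; w[2] = 3×1 + 6×1 = 9; w[3] = 6×1 = 6 → [5, 8, 9, 6] ✓

[1, 1]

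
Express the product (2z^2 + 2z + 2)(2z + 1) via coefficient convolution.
Ascending coefficients: a = [2, 2, 2], b = [1, 2]. c[0] = 2×1 = 2; c[1] = 2×2 + 2×1 = 6; c[2] = 2×2 + 2×1 = 6; c[3] = 2×2 = 4. Result coefficients: [2, 6, 6, 4] → 4z^3 + 6z^2 + 6z + 2

4z^3 + 6z^2 + 6z + 2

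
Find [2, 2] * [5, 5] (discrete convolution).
y[0] = 2×5 = 10; y[1] = 2×5 + 2×5 = 20; y[2] = 2×5 = 10

[10, 20, 10]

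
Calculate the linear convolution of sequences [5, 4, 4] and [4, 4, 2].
y[0] = 5×4 = 20; y[1] = 5×4 + 4×4 = 36; y[2] = 5×2 + 4×4 + 4×4 = 42; y[3] = 4×2 + 4×4 = 24; y[4] = 4×2 = 8

[20, 36, 42, 24, 8]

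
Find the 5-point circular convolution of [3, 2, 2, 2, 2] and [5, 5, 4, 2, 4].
Use y[k] = Σ_j u[j]·v[(k-j) mod 5]. y[0] = 3×5 + 2×4 + 2×2 + 2×4 + 2×5 = 45; y[1] = 3×5 + 2×5 + 2×4 + 2×2 + 2×4 = 45; y[2] = 3×4 + 2×5 + 2×5 + 2×4 + 2×2 = 44; y[3] = 3×2 + 2×4 + 2×5 + 2×5 + 2×4 = 42; y[4] = 3×4 + 2×2 + 2×4 + 2×5 + 2×5 = 44. Result: [45, 45, 44, 42, 44]

[45, 45, 44, 42, 44]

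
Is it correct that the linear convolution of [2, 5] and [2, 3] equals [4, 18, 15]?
Recompute linear convolution of [2, 5] and [2, 3]: y[0] = 2×2 = 4; y[1] = 2×3 + 5×2 = 16; y[2] = 5×3 = 15 → [4, 16, 15]. Compare to given [4, 18, 15]: they differ at index 1: given 18, correct 16, so answer: No

No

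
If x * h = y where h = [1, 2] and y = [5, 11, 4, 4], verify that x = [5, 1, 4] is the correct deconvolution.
Forward-compute [5, 1, 4] * [1, 2]: y[0] = 5×1 = 5; y[1] = 5×2 + 1×1 = 11; y[2] = 1×2 + 4×1 = 6; y[3] = 4×2 = 8 → [5, 11, 6, 8]. Does not match given y = [5, 11, 4, 4].

Not verified. [5, 1, 4] * [1, 2] = [5, 11, 6, 8], which differs from [5, 11, 4, 4] at index 2.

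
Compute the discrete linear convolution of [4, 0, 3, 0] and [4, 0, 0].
y[0] = 4×4 = 16; y[1] = 4×0 + 0×4 = 0; y[2] = 4×0 + 0×0 + 3×4 = 12; y[3] = 0×0 + 3×0 + 0×4 = 0; y[4] = 3×0 + 0×0 = 0; y[5] = 0×0 = 0

[16, 0, 12, 0, 0, 0]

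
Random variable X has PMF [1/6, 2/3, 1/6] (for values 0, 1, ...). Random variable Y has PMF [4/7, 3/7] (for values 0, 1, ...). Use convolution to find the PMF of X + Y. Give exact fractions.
P(X+Y=k) = Σ_i P(X=i)·P(Y=k-i) — a convolution of [1/6, 2/3, 1/6] and [4/7, 3/7]. P(X+Y=0) = (1/6)×(4/7) = 2/21; P(X+Y=1) = (1/6)×(3/7) + (2/3)×(4/7) = 1/14 + 8/21 = 19/42; P(X+Y=2) = (2/3)×(3/7) + (1/6)×(4/7) = 2/7 + 2/21 = 8/21; P(X+Y=3) = (1/6)×(3/7) = 1/14. PMF: [2/21, 19/42, 8/21, 1/14] (sums to 1 ✓)

[2/21, 19/42, 8/21, 1/14]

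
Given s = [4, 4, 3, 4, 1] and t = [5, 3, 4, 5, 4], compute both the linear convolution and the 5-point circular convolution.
Linear: y_lin[0] = 4×5 = 20; y_lin[1] = 4×3 + 4×5 = 32; y_lin[2] = 4×4 + 4×3 + 3×5 = 43; y_lin[3] = 4×5 + 4×4 + 3×3 + 4×5 = 65; y_lin[4] = 4×4 + 4×5 + 3×4 + 4×3 + 1×5 = 65; y_lin[5] = 4×4 + 3×5 + 4×4 + 1×3 = 50; y_lin[6] = 3×4 + 4×5 + 1×4 = 36; y_lin[7] = 4×4 + 1×5 = 21; y_lin[8] = 1×4 = 4 → [20, 32, 43, 65, 65, 50, 36, 21, 4]. Circular (length 5): y[0] = 4×5 + 4×4 + 3×5 + 4×4 + 1×3 = 70; y[1] = 4×3 + 4×5 + 3×4 + 4×5 + 1×4 = 68; y[2] = 4×4 + 4×3 + 3×5 + 4×4 + 1×5 = 64; y[3] = 4×5 + 4×4 + 3×3 + 4×5 + 1×4 = 69; y[4] = 4×4 + 4×5 + 3×4 + 4×3 + 1×5 = 65 → [70, 68, 64, 69, 65]

Linear: [20, 32, 43, 65, 65, 50, 36, 21, 4], Circular: [70, 68, 64, 69, 65]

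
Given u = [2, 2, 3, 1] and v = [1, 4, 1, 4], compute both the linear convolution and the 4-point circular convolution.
Linear: y_lin[0] = 2×1 = 2; y_lin[1] = 2×4 + 2×1 = 10; y_lin[2] = 2×1 + 2×4 + 3×1 = 13; y_lin[3] = 2×4 + 2×1 + 3×4 + 1×1 = 23; y_lin[4] = 2×4 + 3×1 + 1×4 = 15; y_lin[5] = 3×4 + 1×1 = 13; y_lin[6] = 1×4 = 4 → [2, 10, 13, 23, 15, 13, 4]. Circular (length 4): y[0] = 2×1 + 2×4 + 3×1 + 1×4 = 17; y[1] = 2×4 + 2×1 + 3×4 + 1×1 = 23; y[2] = 2×1 + 2×4 + 3×1 + 1×4 = 17; y[3] = 2×4 + 2×1 + 3×4 + 1×1 = 23 → [17, 23, 17, 23]

Linear: [2, 10, 13, 23, 15, 13, 4], Circular: [17, 23, 17, 23]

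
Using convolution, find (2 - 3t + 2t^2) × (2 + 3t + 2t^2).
Ascending coefficients: a = [2, -3, 2], b = [2, 3, 2]. c[0] = 2×2 = 4; c[1] = 2×3 + -3×2 = 0; c[2] = 2×2 + -3×3 + 2×2 = -1; c[3] = -3×2 + 2×3 = 0; c[4] = 2×2 = 4. Result coefficients: [4, 0, -1, 0, 4] → 4 - t^2 + 4t^4

4 - t^2 + 4t^4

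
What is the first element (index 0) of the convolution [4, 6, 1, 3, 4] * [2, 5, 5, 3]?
Use y[k] = Σ_i a[i]·b[k-i] at k=0. y[0] = 4×2 = 8

8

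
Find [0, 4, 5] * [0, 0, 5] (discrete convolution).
y[0] = 0×0 = 0; y[1] = 0×0 + 4×0 = 0; y[2] = 0×5 + 4×0 + 5×0 = 0; y[3] = 4×5 + 5×0 = 20; y[4] = 5×5 = 25

[0, 0, 0, 20, 25]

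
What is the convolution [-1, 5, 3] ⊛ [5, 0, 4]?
y[0] = -1×5 = -5; y[1] = -1×0 + 5×5 = 25; y[2] = -1×4 + 5×0 + 3×5 = 11; y[3] = 5×4 + 3×0 = 20; y[4] = 3×4 = 12

[-5, 25, 11, 20, 12]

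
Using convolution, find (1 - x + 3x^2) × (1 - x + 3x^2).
Ascending coefficients: a = [1, -1, 3], b = [1, -1, 3]. c[0] = 1×1 = 1; c[1] = 1×-1 + -1×1 = -2; c[2] = 1×3 + -1×-1 + 3×1 = 7; c[3] = -1×3 + 3×-1 = -6; c[4] = 3×3 = 9. Result coefficients: [1, -2, 7, -6, 9] → 1 - 2x + 7x^2 - 6x^3 + 9x^4

1 - 2x + 7x^2 - 6x^3 + 9x^4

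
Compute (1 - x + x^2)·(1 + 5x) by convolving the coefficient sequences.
Ascending coefficients: a = [1, -1, 1], b = [1, 5]. c[0] = 1×1 = 1; c[1] = 1×5 + -1×1 = 4; c[2] = -1×5 + 1×1 = -4; c[3] = 1×5 = 5. Result coefficients: [1, 4, -4, 5] → 1 + 4x - 4x^2 + 5x^3

1 + 4x - 4x^2 + 5x^3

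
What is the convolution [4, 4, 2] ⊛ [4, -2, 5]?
y[0] = 4×4 = 16; y[1] = 4×-2 + 4×4 = 8; y[2] = 4×5 + 4×-2 + 2×4 = 20; y[3] = 4×5 + 2×-2 = 16; y[4] = 2×5 = 10

[16, 8, 20, 16, 10]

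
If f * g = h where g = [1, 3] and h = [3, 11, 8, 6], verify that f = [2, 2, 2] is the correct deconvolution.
Forward-compute [2, 2, 2] * [1, 3]: h[0] = 2×1 = 2; h[1] = 2×3 + 2×1 = 8; h[2] = 2×3 + 2×1 = 8; h[3] = 2×3 = 6 → [2, 8, 8, 6]. Does not match given h = [3, 11, 8, 6].

Not verified. [2, 2, 2] * [1, 3] = [2, 8, 8, 6], which differs from [3, 11, 8, 6] at index 0.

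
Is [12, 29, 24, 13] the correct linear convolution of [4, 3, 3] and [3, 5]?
Recompute linear convolution of [4, 3, 3] and [3, 5]: y[0] = 4×3 = 12; y[1] = 4×5 + 3×3 = 29; y[2] = 3×5 + 3×3 = 24; y[3] = 3×5 = 15 → [12, 29, 24, 15]. Compare to given [12, 29, 24, 13]: they differ at index 3: given 13, correct 15, so answer: No

No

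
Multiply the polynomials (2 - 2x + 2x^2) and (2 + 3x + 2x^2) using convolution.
Ascending coefficients: a = [2, -2, 2], b = [2, 3, 2]. c[0] = 2×2 = 4; c[1] = 2×3 + -2×2 = 2; c[2] = 2×2 + -2×3 + 2×2 = 2; c[3] = -2×2 + 2×3 = 2; c[4] = 2×2 = 4. Result coefficients: [4, 2, 2, 2, 4] → 4 + 2x + 2x^2 + 2x^3 + 4x^4

4 + 2x + 2x^2 + 2x^3 + 4x^4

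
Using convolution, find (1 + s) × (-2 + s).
Ascending coefficients: a = [1, 1], b = [-2, 1]. c[0] = 1×-2 = -2; c[1] = 1×1 + 1×-2 = -1; c[2] = 1×1 = 1. Result coefficients: [-2, -1, 1] → -2 - s + s^2

-2 - s + s^2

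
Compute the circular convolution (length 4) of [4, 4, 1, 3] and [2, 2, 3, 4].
Use y[k] = Σ_j f[j]·g[(k-j) mod 4]. y[0] = 4×2 + 4×4 + 1×3 + 3×2 = 33; y[1] = 4×2 + 4×2 + 1×4 + 3×3 = 29; y[2] = 4×3 + 4×2 + 1×2 + 3×4 = 34; y[3] = 4×4 + 4×3 + 1×2 + 3×2 = 36. Result: [33, 29, 34, 36]

[33, 29, 34, 36]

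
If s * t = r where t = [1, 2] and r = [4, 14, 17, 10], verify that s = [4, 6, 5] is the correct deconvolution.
Forward-compute [4, 6, 5] * [1, 2]: r[0] = 4×1 = 4; r[1] = 4×2 + 6×1 = 14; r[2] = 6×2 + 5×1 = 17; r[3] = 5×2 = 10 → [4, 14, 17, 10]. Matches given r = [4, 14, 17, 10], so verified.

Verified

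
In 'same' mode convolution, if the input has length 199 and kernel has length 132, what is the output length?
'Same' mode returns an output with the same length as the input: 199

199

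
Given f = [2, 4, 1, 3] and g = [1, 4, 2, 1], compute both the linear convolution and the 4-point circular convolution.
Linear: y_lin[0] = 2×1 = 2; y_lin[1] = 2×4 + 4×1 = 12; y_lin[2] = 2×2 + 4×4 + 1×1 = 21; y_lin[3] = 2×1 + 4×2 + 1×4 + 3×1 = 17; y_lin[4] = 4×1 + 1×2 + 3×4 = 18; y_lin[5] = 1×1 + 3×2 = 7; y_lin[6] = 3×1 = 3 → [2, 12, 21, 17, 18, 7, 3]. Circular (length 4): y[0] = 2×1 + 4×1 + 1×2 + 3×4 = 20; y[1] = 2×4 + 4×1 + 1×1 + 3×2 = 19; y[2] = 2×2 + 4×4 + 1×1 + 3×1 = 24; y[3] = 2×1 + 4×2 + 1×4 + 3×1 = 17 → [20, 19, 24, 17]

Linear: [2, 12, 21, 17, 18, 7, 3], Circular: [20, 19, 24, 17]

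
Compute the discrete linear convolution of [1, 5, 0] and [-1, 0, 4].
y[0] = 1×-1 = -1; y[1] = 1×0 + 5×-1 = -5; y[2] = 1×4 + 5×0 + 0×-1 = 4; y[3] = 5×4 + 0×0 = 20; y[4] = 0×4 = 0

[-1, -5, 4, 20, 0]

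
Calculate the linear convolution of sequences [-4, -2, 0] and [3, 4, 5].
y[0] = -4×3 = -12; y[1] = -4×4 + -2×3 = -22; y[2] = -4×5 + -2×4 + 0×3 = -28; y[3] = -2×5 + 0×4 = -10; y[4] = 0×5 = 0

[-12, -22, -28, -10, 0]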